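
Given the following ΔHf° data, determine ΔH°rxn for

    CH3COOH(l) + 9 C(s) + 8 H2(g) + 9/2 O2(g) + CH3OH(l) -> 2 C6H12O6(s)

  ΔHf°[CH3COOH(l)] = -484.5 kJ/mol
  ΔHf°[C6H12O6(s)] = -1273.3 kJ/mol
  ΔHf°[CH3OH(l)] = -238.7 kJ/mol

ΔH°rxn = -1823.4 kJ/mol

ΔH°rxn = Σ nΔHf°(products) − Σ nΔHf°(reactants).
Products: 2·(-1273.3) = -2546.6
Reactants: 1·(-484.5) + 9·(+0.0) + 8·(+0.0) + 9/2·(+0.0) + 1·(-238.7) = -723.2
ΔH°rxn = (-2546.6) − (-723.2) = -1823.4 kJ/mol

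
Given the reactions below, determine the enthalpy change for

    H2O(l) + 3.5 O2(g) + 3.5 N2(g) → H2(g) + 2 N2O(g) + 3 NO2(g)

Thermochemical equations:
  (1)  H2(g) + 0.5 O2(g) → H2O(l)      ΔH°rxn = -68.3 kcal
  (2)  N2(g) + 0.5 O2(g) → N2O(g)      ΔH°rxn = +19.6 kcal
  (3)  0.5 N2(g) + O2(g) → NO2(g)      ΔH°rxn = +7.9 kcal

ΔH°rxn = 131.2 kcal

(1) reversed: +68.3 kcal
(2) × 2: (2)·(+19.6) = +39.2 kcal
(3) × 3: (3)·(+7.9) = +23.7 kcal
Since enthalpy is a state function, ΔH°rxn = (+68.3) + (+39.2) + (+23.7) = 131.2 kcal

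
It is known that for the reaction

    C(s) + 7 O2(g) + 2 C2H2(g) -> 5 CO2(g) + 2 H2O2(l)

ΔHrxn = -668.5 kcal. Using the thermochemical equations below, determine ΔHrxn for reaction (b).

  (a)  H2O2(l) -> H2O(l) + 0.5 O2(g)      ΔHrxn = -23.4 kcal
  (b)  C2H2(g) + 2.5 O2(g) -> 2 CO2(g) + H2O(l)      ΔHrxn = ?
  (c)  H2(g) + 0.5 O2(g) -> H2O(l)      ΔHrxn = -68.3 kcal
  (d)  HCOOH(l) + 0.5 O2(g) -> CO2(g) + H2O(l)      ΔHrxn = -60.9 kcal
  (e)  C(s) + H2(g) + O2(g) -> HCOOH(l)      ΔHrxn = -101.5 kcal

(a) reversed and × 2 (H2O2(l) must end up as a product; scale by 2 for the 2 H2O2(l)): (-2)·(-23.4) = +46.8 kcal
(b) × 2 (×2 to match 2 C2H2(g) in the target): contributes 2·x
(c) reversed: +68.3 kcal
(d) as written: -60.9 kcal
(e) as written (C(s) already on the reactant side): -101.5 kcal
-668.5 = (+46.8) + (+68.3) + (-60.9) + (-101.5) + 2·x
x = (-668.5 − (-47.3)) / (2) = -310.6 kcal

ΔHrxn = -310.6 kcal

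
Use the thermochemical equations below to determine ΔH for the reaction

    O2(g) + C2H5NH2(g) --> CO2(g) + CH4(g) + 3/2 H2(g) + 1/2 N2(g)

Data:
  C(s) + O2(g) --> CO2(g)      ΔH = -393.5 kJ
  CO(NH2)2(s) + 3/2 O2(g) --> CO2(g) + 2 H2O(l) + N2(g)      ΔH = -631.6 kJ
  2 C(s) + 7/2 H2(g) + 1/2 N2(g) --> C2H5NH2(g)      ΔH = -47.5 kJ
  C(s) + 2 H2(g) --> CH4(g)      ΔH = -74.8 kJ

equation 1 as written: -393.5 kJ
equation 2: not needed.
equation 3 reversed: +47.5 kJ
equation 4 as written: -74.8 kJ
ΔH = (-393.5) + (+47.5) + (-74.8) = -420.8 kJ

ΔH = -420.8 kJ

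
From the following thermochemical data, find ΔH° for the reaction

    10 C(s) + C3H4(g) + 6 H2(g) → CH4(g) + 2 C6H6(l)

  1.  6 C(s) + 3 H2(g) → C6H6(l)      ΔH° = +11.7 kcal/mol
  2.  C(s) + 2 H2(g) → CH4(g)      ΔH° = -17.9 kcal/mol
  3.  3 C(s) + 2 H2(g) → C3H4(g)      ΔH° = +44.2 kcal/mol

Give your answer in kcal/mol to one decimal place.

ΔH° = -38.7 kcal/mol

eq. 1 × 2: (2)·(+11.7) = +23.4 kcal/mol
eq. 2 as written: -17.9 kcal/mol
eq. 3 reversed: -44.2 kcal/mol
ΔH° = (+23.4) + (-17.9) + (-44.2) = -38.7 kcal/mol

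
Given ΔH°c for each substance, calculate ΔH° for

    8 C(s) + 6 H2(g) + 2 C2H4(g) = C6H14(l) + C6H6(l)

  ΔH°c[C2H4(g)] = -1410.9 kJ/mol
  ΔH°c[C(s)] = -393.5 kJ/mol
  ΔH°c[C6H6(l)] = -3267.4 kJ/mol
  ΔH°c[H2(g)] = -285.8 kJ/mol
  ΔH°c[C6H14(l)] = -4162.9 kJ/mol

Using ΔH = Σ nΔHc°(reactants) − Σ nΔHc°(products):
= [8·(-393.5) + 6·(-285.8) + 2·(-1410.9)] − [1·(-4162.9) + 1·(-3267.4)]
= -254.3 kJ/mol

ΔH° = -254.3 kJ/mol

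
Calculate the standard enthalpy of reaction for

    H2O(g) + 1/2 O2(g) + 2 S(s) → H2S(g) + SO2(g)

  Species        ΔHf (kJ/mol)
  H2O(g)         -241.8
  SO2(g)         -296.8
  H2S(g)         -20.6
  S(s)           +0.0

Products: 1·(-20.6) + 1·(-296.8) = -317.4
Reactants: 1·(-241.8) + 1/2·(+0.0) + 2·(+0.0) = -241.8
ΔH°rxn = (-317.4) − (-241.8) = -75.6 kJ/mol

ΔH°rxn = -75.6 kJ/mol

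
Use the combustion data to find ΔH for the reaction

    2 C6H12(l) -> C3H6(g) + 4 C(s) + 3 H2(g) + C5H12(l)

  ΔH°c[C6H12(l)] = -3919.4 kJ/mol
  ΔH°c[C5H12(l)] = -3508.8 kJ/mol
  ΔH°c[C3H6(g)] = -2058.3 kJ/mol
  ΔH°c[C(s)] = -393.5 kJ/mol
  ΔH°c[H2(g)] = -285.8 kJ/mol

Using ΔH = Σ nΔHc°(reactants) − Σ nΔHc°(products):
= [2·(-3919.4)] − [1·(-2058.3) + 4·(-393.5) + 3·(-285.8) + 1·(-3508.8)]
= 159.7 kJ/mol

ΔH = 159.7 kJ/mol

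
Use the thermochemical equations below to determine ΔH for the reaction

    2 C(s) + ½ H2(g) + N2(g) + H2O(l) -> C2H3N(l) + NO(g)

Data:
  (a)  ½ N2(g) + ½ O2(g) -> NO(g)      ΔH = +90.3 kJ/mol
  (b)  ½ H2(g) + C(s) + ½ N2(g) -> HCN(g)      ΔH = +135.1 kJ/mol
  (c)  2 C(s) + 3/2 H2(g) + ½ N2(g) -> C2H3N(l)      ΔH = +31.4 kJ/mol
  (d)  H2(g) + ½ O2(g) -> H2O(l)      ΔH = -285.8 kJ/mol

(a) as written (NO(g) already on the product side): +90.3 kJ/mol
(b): not needed (HCN(g) appears nowhere else).
(c) as written (C2H3N(l) already on the product side): +31.4 kJ/mol
(d) reversed (reverse to put H2O(l) on the reactant side): +285.8 kJ/mol
By Hess's law, ΔH = (+90.3) + (+31.4) + (+285.8) = 407.5 kJ/mol

ΔH = 407.5 kJ/mol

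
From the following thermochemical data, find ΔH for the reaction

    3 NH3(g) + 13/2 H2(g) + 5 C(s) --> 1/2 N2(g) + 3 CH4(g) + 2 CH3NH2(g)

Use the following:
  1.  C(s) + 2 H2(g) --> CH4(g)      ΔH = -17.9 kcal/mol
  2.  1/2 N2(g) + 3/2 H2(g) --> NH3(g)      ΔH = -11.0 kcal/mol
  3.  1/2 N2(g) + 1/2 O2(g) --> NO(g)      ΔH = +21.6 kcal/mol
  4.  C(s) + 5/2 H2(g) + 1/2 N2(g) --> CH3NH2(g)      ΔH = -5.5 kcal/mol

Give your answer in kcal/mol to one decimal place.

eq. 1 × 3: (3)·(-17.9) = -53.7 kcal/mol
eq. 2 reversed and × 3: (-3)·(-11.0) = +33.0 kcal/mol
eq. 3: not needed.
eq. 4 × 2: (2)·(-5.5) = -11.0 kcal/mol
ΔH = (3)·(-17.9) + (-3)·(-11.0) + (2)·(-5.5) = -31.7 kcal/mol

ΔH = -31.7 kcal/mol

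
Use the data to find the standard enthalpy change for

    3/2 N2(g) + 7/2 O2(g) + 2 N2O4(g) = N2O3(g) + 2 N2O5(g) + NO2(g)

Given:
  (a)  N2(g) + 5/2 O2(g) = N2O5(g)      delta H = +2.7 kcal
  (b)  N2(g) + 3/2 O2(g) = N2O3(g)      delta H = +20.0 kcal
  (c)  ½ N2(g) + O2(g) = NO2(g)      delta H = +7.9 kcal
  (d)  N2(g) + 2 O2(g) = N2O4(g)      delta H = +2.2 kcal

delta H = 28.9 kcal

(a) × 2: (2)·(+2.7) = +5.4 kcal
(b) as written: +20.0 kcal
(c) as written: +7.9 kcal
(d) reversed and × 2: (-2)·(+2.2) = -4.4 kcal
Since enthalpy is a state function, delta H = (+5.4) + (+20.0) + (+7.9) + (-4.4) = 28.9 kcal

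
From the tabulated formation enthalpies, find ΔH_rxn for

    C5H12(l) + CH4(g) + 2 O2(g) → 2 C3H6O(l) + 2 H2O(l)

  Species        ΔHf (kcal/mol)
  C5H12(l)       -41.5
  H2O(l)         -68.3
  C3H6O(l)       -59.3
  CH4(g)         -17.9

Products: 2·(-59.3) + 2·(-68.3) = -255.2
Reactants: 1·(-41.5) + 1·(-17.9) + 2·(+0.0) = -59.4
ΔH_rxn = (-255.2) − (-59.4) = -195.8 kcal/mol

ΔH_rxn = -195.8 kcal/mol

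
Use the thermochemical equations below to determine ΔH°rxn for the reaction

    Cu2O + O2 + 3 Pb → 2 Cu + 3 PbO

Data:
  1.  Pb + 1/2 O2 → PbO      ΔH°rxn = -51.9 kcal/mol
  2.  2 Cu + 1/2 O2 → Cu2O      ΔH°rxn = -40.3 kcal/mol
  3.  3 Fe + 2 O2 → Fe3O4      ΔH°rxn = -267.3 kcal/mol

ΔH°rxn = -115.4 kcal/mol

eq. 1 × 3: (3)·(-51.9) = -155.7 kcal/mol
eq. 2 reversed: +40.3 kcal/mol
eq. 3: not needed.
ΔH°rxn = (3)·(-51.9) + (-1)·(-40.3) = -115.4 kcal/mol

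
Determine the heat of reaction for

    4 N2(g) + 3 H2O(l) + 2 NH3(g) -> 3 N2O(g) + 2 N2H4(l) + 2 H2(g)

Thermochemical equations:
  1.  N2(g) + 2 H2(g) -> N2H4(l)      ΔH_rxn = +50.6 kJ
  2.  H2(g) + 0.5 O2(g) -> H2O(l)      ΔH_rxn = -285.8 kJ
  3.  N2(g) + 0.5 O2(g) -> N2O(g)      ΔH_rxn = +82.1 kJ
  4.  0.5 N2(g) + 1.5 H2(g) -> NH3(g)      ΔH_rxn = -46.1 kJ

eq. 1 × 2: (2)·(+50.6) = +101.2 kJ
eq. 2 reversed and × 3: (-3)·(-285.8) = +857.4 kJ
eq. 3 × 3: (3)·(+82.1) = +246.3 kJ
eq. 4 reversed and × 2: (-2)·(-46.1) = +92.2 kJ
Combining the equations, ΔH_rxn = (2)·(+50.6) + (-3)·(-285.8) + (3)·(+82.1) + (-2)·(-46.1) = 1297.1 kJ

ΔH_rxn = 1297.1 kJ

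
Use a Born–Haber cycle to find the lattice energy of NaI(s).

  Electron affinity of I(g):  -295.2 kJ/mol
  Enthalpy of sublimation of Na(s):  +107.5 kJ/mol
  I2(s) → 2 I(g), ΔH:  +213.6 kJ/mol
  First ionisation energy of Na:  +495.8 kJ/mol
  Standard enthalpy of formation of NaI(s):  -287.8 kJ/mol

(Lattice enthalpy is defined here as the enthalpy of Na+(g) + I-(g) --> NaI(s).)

U = -702.7 kJ/mol

ΔHf° = 1·ΔHsub + 1·(ΣIE) + 1/2·D(I2) + 1·EA + U
-287.8 = 1·(+107.5) + 1·(+495.8) + 1/2·(+213.6) + 1·(-295.2) + U
U = -287.8 − (+414.9) = -702.7 kJ/mol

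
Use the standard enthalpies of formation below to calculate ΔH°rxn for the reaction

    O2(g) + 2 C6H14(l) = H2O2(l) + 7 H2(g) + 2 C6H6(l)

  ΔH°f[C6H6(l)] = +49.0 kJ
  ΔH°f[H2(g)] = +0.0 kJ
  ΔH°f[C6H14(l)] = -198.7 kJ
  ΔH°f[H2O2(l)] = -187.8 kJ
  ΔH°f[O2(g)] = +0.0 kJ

Products: 1·(-187.8) + 7·(+0.0) + 2·(+49.0) = -89.8
Reactants: 1·(+0.0) + 2·(-198.7) = -397.4
ΔH°rxn = (-89.8) − (-397.4) = 307.6 kJ

ΔH°rxn = 307.6 kJ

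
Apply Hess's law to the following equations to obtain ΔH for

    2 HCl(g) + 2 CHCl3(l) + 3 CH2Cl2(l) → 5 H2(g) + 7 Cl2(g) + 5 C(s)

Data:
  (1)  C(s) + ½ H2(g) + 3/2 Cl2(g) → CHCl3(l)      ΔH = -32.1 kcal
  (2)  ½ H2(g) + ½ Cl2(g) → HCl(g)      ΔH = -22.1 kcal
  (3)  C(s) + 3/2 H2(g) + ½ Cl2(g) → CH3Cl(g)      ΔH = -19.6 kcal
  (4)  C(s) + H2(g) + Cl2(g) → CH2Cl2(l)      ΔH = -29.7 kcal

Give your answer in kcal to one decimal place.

ΔH = 197.5 kcal

(1) reversed and × 2 (reverse to put CHCl3(l) on the reactant side; ×2 to match 2 CHCl3(l) in the target): (-2)·(-32.1) = +64.2 kcal
(2) reversed and × 2 (reverse to put HCl(g) on the reactant side; ×2 to match 2 HCl(g) in the target): (-2)·(-22.1) = +44.2 kcal
(3): not needed (CH3Cl(g) appears nowhere else).
(4) reversed and × 3 (reverse to put CH2Cl2(l) on the reactant side; ×3 to match 3 CH2Cl2(l) in the target): (-3)·(-29.7) = +89.1 kcal
Summing the manipulated equations, ΔH = (-2)·(-32.1) + (-2)·(-22.1) + (-3)·(-29.7) = 197.5 kcal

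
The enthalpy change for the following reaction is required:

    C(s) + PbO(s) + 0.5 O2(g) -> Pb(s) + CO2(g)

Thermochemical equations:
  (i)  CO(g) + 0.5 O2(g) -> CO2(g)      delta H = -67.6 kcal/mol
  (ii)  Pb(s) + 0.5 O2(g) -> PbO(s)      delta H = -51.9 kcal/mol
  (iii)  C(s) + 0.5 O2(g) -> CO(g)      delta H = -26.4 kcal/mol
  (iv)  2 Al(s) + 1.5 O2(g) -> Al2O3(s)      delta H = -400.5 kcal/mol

(i) as written (CO2(g) already on the product side): -67.6 kcal/mol
(ii) reversed (reverse to put PbO(s) on the reactant side): +51.9 kcal/mol
(iii) as written (C(s) already on the reactant side): -26.4 kcal/mol
(iv): not needed (Al2O3(s) appears nowhere else).
delta H = (-67.6) + (+51.9) + (-26.4) = -42.1 kcal/mol

delta H = -42.1 kcal/mol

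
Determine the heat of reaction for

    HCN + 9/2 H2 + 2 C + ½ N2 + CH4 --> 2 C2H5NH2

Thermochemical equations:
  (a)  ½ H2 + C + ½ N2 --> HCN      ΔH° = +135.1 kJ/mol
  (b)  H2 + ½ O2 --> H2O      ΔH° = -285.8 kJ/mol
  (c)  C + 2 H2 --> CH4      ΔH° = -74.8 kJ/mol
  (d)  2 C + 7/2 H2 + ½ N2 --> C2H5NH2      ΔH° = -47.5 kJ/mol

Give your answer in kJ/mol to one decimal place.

(a) reversed: -135.1 kJ/mol
(b): not needed.
(c) reversed: +74.8 kJ/mol
(d) × 2: (2)·(-47.5) = -95.0 kJ/mol
Summing the manipulated equations, ΔH° = (-1)·(+135.1) + (-1)·(-74.8) + (2)·(-47.5) = -155.3 kJ/mol

ΔH° = -155.3 kJ/mol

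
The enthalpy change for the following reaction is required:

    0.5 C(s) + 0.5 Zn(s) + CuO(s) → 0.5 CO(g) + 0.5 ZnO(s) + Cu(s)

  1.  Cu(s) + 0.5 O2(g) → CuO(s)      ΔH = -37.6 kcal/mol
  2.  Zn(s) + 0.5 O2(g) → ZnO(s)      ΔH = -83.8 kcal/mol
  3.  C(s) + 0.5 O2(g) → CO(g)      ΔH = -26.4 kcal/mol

ΔH = -17.5 kcal/mol

eq. 1 reversed: +37.6 kcal/mol
eq. 2 × 1/2: (1/2)·(-83.8) = -41.9 kcal/mol
eq. 3 × 1/2: (1/2)·(-26.4) = -13.2 kcal/mol
Since enthalpy is a state function, ΔH = (+37.6) + (-41.9) + (-13.2) = -17.5 kcal/mol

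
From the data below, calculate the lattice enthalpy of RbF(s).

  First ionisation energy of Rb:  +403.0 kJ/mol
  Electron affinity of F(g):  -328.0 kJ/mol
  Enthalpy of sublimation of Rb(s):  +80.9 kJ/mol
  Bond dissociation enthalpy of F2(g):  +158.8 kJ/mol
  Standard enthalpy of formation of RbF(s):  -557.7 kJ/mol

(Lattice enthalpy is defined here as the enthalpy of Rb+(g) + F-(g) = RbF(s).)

U = -793.0 kJ/mol

ΔHf° = 1·ΔHsub + 1·(ΣIE) + 1/2·D(F2) + 1·EA + U
-557.7 = 1·(+80.9) + 1·(+403.0) + 1/2·(+158.8) + 1·(-328.0) + U
U = -557.7 − (+235.3) = -793.0 kJ/mol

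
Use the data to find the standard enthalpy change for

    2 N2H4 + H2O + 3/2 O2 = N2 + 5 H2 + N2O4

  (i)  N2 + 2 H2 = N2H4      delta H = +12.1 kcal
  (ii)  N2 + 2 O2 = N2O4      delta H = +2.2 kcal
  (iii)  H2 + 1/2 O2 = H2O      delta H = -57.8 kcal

delta H = 35.8 kcal

(i) reversed and × 2: (-2)·(+12.1) = -24.2 kcal
(ii) as written: +2.2 kcal
(iii) reversed: +57.8 kcal
delta H = (-24.2) + (+2.2) + (+57.8) = 35.8 kcal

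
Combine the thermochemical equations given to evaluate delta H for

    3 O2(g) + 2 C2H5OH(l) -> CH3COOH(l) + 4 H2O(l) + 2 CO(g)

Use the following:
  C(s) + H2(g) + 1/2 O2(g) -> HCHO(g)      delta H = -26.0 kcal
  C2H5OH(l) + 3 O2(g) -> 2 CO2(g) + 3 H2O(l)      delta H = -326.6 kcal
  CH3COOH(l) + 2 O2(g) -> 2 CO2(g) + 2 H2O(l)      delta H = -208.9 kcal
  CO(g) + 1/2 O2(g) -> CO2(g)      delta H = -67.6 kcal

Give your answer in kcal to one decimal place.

delta H = -309.1 kcal

equation 1: not needed (C(s) appears nowhere else).
equation 2 × 2 (scale by 2 for the 2 C2H5OH(l)): (2)·(-326.6) = -653.2 kcal
equation 3 reversed (CH3COOH(l) must end up as a product): +208.9 kcal
equation 4 reversed and × 2 (CO(g) must end up as a product; scale by 2 for the 2 CO(g)): (-2)·(-67.6) = +135.2 kcal
Summing the manipulated equations, delta H = (-653.2) + (+208.9) + (+135.2) = -309.1 kcal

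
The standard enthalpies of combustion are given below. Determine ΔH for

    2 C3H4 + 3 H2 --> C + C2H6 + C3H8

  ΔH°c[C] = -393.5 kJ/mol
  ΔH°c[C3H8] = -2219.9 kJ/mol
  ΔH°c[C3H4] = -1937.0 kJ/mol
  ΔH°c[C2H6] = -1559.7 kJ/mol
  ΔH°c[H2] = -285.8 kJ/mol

With combustion enthalpies, reactants minus products:
= [2·(-1937.0) + 3·(-285.8)] − [1·(-393.5) + 1·(-1559.7) + 1·(-2219.9)]
= -558.3 kJ/mol

ΔH = -558.3 kJ/mol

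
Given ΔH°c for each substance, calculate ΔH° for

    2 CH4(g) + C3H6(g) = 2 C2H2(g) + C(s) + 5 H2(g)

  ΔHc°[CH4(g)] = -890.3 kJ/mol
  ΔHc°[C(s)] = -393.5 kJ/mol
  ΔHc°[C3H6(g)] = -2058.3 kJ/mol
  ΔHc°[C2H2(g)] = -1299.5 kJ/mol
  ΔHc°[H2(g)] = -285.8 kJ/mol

Using ΔH = Σ nΔHc°(reactants) − Σ nΔHc°(products):
= [2·(-890.3) + 1·(-2058.3)] − [2·(-1299.5) + 1·(-393.5) + 5·(-285.8)]
= 582.6 kJ/mol

ΔH° = 582.6 kJ/mol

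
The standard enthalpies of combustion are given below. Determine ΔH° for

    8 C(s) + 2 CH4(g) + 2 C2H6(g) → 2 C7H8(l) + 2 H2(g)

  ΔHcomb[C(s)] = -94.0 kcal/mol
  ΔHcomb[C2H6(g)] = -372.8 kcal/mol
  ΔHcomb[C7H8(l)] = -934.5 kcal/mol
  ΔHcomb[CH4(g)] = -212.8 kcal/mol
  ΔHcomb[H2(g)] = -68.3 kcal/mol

ΔH° = 82.4 kcal/mol

With combustion enthalpies, reactants minus products:
= [8·(-94.0) + 2·(-212.8) + 2·(-372.8)] − [2·(-934.5) + 2·(-68.3)]
= 82.4 kcal/mol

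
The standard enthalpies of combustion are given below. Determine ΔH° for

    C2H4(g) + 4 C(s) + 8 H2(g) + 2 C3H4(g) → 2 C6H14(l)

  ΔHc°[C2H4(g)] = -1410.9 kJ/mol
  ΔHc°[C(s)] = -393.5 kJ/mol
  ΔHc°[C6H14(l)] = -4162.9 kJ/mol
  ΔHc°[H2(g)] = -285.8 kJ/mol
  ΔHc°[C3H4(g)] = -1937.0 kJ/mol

With combustion enthalpies, reactants minus products:
= [1·(-1410.9) + 4·(-393.5) + 8·(-285.8) + 2·(-1937.0)] − [2·(-4162.9)]
= -819.5 kJ/mol

ΔH° = -819.5 kJ/mol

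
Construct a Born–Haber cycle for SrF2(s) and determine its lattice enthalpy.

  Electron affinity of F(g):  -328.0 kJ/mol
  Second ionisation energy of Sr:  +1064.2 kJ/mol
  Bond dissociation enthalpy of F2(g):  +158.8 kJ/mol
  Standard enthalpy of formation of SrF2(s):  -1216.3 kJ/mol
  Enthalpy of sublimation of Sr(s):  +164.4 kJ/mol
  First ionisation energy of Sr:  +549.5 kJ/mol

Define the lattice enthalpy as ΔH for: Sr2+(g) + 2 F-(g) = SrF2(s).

ΔHf° = 1·ΔHsub + 1·(ΣIE) + 1·D(F2) + 2·EA + U
-1216.3 = 1·(+164.4) + 1·(+1613.7) + 1·(+158.8) + 2·(-328.0) + U
U = -1216.3 − (+1280.9) = -2497.2 kJ/mol

U = -2497.2 kJ/mol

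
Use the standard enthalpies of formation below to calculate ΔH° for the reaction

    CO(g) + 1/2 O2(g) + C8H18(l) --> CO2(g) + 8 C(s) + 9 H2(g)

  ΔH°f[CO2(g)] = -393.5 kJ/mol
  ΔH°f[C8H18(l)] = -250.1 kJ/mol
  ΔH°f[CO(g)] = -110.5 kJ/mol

ΔH°rxn = Σ nΔHf°(products) − Σ nΔHf°(reactants).
Products: 1·(-393.5) + 8·(+0.0) + 9·(+0.0) = -393.5
Reactants: 1·(-110.5) + 1/2·(+0.0) + 1·(-250.1) = -360.6
ΔH° = (-393.5) − (-360.6) = -32.9 kJ/mol

ΔH° = -32.9 kJ/mol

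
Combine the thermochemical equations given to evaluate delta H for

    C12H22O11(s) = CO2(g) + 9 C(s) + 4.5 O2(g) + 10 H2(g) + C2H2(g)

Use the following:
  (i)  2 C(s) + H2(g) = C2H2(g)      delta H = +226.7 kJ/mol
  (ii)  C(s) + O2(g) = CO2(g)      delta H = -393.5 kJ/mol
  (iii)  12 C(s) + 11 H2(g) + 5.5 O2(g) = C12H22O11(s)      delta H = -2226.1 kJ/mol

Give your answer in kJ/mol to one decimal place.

(i) as written: +226.7 kJ/mol
(ii) as written: -393.5 kJ/mol
(iii) reversed: +2226.1 kJ/mol
delta H = (+226.7) + (-393.5) + (+2226.1) = 2059.3 kJ/mol

delta H = 2059.3 kJ/mol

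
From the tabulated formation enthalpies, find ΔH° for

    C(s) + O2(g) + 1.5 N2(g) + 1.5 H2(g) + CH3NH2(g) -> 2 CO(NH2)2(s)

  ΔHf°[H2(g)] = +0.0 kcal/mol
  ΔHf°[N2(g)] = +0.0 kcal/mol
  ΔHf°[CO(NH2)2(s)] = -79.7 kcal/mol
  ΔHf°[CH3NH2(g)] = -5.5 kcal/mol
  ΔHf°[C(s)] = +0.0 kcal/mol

ΔH° = -153.9 kcal/mol

Products: 2·(-79.7) = -159.4
Reactants: 1·(+0.0) + 1·(+0.0) + 3/2·(+0.0) + 3/2·(+0.0) + 1·(-5.5) = -5.5
ΔH° = (-159.4) − (-5.5) = -153.9 kcal/mol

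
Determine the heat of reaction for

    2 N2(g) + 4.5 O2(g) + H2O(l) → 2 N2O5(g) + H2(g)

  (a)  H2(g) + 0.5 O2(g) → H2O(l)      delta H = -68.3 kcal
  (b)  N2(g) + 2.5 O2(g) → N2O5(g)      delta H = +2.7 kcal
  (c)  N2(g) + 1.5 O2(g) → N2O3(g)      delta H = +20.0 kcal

delta H = 73.7 kcal

(a) reversed (H2O(l) must end up as a reactant): +68.3 kcal
(b) × 2 (×2 to match 2 N2O5(g) in the target): (2)·(+2.7) = +5.4 kcal
(c): not needed (N2O3(g) appears nowhere else).
Summing the manipulated equations, delta H = (-1)·(-68.3) + (2)·(+2.7) = 73.7 kcal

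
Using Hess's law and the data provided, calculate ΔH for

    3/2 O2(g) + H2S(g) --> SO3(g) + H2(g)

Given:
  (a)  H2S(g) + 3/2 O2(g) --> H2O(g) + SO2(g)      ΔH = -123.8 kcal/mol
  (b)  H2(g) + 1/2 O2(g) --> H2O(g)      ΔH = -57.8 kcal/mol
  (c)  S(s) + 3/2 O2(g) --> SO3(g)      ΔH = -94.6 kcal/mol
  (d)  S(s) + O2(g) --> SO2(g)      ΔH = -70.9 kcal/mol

(a) as written (H2S(g) already on the reactant side): -123.8 kcal/mol
(b) reversed (H2(g) must end up as a product): +57.8 kcal/mol
(c) as written (SO3(g) already on the product side): -94.6 kcal/mol
(d) reversed: +70.9 kcal/mol
ΔH = (1)·(-123.8) + (-1)·(-57.8) + (1)·(-94.6) + (-1)·(-70.9) = -89.7 kcal/mol

ΔH = -89.7 kcal/mol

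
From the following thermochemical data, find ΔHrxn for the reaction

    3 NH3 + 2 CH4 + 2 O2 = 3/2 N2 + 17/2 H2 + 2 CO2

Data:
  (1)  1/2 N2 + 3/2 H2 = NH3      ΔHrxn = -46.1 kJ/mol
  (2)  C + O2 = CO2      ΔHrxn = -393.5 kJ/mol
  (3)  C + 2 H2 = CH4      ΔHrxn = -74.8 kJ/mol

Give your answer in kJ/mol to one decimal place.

(1) reversed and × 3: (-3)·(-46.1) = +138.3 kJ/mol
(2) × 2: (2)·(-393.5) = -787.0 kJ/mol
(3) reversed and × 2: (-2)·(-74.8) = +149.6 kJ/mol
ΔHrxn = (-3)·(-46.1) + (2)·(-393.5) + (-2)·(-74.8) = -499.1 kJ/mol

ΔHrxn = -499.1 kJ/mol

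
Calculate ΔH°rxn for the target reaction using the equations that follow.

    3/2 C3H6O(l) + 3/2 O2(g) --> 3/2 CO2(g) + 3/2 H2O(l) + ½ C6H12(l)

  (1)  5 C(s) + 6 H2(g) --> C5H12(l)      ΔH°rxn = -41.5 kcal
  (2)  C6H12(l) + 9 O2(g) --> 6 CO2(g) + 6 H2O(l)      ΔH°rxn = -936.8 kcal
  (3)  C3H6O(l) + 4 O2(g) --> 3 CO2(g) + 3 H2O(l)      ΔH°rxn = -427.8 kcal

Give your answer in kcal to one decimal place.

ΔH°rxn = -173.3 kcal

(1): not needed (C5H12(l) appears nowhere else).
(2) reversed and × 1/2 (C6H12(l) must end up as a product; scale by 1/2 for the 1/2 C6H12(l)): (-1/2)·(-936.8) = +468.4 kcal
(3) × 3/2 (scale by 3/2 for the 3/2 C3H6O(l)): (3/2)·(-427.8) = -641.7 kcal
ΔH°rxn = (-1/2)·(-936.8) + (3/2)·(-427.8) = -173.3 kcal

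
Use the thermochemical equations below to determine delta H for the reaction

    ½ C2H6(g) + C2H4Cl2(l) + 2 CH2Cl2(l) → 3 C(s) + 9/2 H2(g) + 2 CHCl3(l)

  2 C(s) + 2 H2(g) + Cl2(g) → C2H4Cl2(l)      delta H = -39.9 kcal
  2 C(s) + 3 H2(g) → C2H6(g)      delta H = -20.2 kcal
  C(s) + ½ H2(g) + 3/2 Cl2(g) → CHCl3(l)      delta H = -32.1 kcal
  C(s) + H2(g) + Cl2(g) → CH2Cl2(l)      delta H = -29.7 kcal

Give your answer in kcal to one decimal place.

delta H = 45.2 kcal

equation 1 reversed (reverse to put C2H4Cl2(l) on the reactant side): +39.9 kcal
equation 2 reversed and × 1/2 (reverse to put C2H6(g) on the reactant side; ×1/2 to match 1/2 C2H6(g) in the target): (-1/2)·(-20.2) = +10.1 kcal
equation 3 × 2 (×2 to match 2 CHCl3(l) in the target): (2)·(-32.1) = -64.2 kcal
equation 4 reversed and × 2 (reverse to put CH2Cl2(l) on the reactant side; scale by 2 for the 2 CH2Cl2(l)): (-2)·(-29.7) = +59.4 kcal
Since enthalpy is a state function, delta H = (-1)·(-39.9) + (-1/2)·(-20.2) + (2)·(-32.1) + (-2)·(-29.7) = 45.2 kcal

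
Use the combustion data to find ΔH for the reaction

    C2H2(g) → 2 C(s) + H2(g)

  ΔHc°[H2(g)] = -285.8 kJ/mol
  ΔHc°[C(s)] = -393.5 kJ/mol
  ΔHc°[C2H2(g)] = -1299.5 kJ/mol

ΔH = -226.7 kJ/mol

With combustion enthalpies, reactants minus products:
= [1·(-1299.5)] − [2·(-393.5) + 1·(-285.8)]
= -226.7 kJ/mol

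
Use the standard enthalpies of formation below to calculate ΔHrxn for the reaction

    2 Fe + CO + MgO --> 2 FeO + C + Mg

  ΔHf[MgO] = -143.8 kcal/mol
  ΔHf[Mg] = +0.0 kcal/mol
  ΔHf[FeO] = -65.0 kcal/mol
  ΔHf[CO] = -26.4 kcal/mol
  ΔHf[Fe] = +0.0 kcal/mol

ΔHrxn = 40.2 kcal/mol

ΔH°rxn = Σ nΔHf°(products) − Σ nΔHf°(reactants).
Products: 2·(-65.0) + 1·(+0.0) + 1·(+0.0) = -130.0
Reactants: 2·(+0.0) + 1·(-26.4) + 1·(-143.8) = -170.2
ΔHrxn = (-130.0) − (-170.2) = 40.2 kcal/mol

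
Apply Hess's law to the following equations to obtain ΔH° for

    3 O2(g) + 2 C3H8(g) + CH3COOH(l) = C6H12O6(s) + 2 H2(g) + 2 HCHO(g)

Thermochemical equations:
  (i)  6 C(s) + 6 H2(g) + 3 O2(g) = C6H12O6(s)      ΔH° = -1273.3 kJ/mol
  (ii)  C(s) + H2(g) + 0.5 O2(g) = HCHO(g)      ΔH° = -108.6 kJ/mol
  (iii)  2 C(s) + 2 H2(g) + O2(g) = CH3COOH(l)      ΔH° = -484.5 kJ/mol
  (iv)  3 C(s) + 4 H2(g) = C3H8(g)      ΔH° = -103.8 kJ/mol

(i) as written: -1273.3 kJ/mol
(ii) × 2: (2)·(-108.6) = -217.2 kJ/mol
(iii) reversed: +484.5 kJ/mol
(iv) reversed and × 2: (-2)·(-103.8) = +207.6 kJ/mol
Since enthalpy is a state function, ΔH° = (-1273.3) + (-217.2) + (+484.5) + (+207.6) = -798.4 kJ/mol

ΔH° = -798.4 kJ/mol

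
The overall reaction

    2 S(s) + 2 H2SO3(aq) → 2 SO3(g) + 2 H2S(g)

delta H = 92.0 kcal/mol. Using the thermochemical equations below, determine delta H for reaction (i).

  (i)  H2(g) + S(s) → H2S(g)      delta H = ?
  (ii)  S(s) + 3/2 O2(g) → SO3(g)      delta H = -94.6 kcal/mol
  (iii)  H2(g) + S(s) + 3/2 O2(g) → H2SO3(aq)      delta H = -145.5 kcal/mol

delta H = -4.9 kcal/mol

(i) × 2 (×2 to match 2 H2S(g) in the target): contributes 2·x
(ii) × 2 (×2 to match 2 SO3(g) in the target): (2)·(-94.6) = -189.2 kcal/mol
(iii) reversed and × 2 (reverse to put H2SO3(aq) on the reactant side; ×2 to match 2 H2SO3(aq) in the target): (-2)·(-145.5) = +291.0 kcal/mol
+92.0 = (-189.2) + (+291.0) + 2·x
x = (+92.0 − (+101.8)) / (2) = -4.9 kcal/mol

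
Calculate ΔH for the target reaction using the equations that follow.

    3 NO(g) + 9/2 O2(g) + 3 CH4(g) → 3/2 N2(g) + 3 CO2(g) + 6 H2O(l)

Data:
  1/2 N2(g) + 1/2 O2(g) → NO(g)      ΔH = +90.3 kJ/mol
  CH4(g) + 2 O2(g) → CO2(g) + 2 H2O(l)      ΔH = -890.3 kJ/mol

ΔH = -2941.8 kJ/mol

equation 1 reversed and × 3 (reverse to put NO(g) on the reactant side; ×3 to match 3 NO(g) in the target): (-3)·(+90.3) = -270.9 kJ/mol
equation 2 × 3 (scale by 3 for the 3 CH4(g)): (3)·(-890.3) = -2670.9 kJ/mol
ΔH = (-3)·(+90.3) + (3)·(-890.3) = -2941.8 kJ/mol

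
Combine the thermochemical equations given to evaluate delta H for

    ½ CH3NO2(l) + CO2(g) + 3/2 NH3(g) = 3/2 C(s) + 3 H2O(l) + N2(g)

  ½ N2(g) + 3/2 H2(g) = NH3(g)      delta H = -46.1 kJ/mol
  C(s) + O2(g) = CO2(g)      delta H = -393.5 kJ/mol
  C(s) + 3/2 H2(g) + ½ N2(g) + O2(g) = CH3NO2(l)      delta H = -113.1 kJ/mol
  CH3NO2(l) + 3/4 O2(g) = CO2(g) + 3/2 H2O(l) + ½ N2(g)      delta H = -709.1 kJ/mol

equation 1 reversed and × 3/2 (reverse to put NH3(g) on the reactant side; scale by 3/2 for the 3/2 NH3(g)): (-3/2)·(-46.1) = +69.15 kJ/mol
equation 2 reversed and × 3: (-3)·(-393.5) = +1180.5 kJ/mol
equation 3 × 3/2: (3/2)·(-113.1) = -169.65 kJ/mol
equation 4 × 2 (scale by 2 for the 3 H2O(l)): (2)·(-709.1) = -1418.2 kJ/mol
delta H = (+69.15) + (+1180.5) + (-169.65) + (-1418.2) = -338.2 kJ/mol

delta H = -338.2 kJ/mol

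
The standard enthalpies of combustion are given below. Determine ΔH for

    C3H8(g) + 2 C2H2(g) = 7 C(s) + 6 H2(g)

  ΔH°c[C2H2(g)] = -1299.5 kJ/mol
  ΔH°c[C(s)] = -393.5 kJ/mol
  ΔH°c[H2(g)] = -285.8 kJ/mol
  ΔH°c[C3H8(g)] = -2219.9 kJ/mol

ΔH = -349.6 kJ/mol

Using ΔH = Σ nΔHc°(reactants) − Σ nΔHc°(products):
= [1·(-2219.9) + 2·(-1299.5)] − [7·(-393.5) + 6·(-285.8)]
= -349.6 kJ/mol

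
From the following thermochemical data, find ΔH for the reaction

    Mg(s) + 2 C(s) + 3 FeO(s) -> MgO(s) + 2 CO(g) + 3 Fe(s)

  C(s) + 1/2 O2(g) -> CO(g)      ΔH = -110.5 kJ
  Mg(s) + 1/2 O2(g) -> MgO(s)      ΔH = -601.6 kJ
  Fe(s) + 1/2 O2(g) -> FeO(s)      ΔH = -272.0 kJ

ΔH = -6.6 kJ

equation 1 × 2: (2)·(-110.5) = -221.0 kJ
equation 2 as written: -601.6 kJ
equation 3 reversed and × 3: (-3)·(-272.0) = +816.0 kJ
ΔH = (2)·(-110.5) + (1)·(-601.6) + (-3)·(-272.0) = -6.6 kJ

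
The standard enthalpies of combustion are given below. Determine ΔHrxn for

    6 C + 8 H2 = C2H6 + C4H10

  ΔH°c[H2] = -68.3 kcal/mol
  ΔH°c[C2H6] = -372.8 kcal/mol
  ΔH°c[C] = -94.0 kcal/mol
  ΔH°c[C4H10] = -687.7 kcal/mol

ΔHrxn = -49.9 kcal/mol

With combustion enthalpies, reactants minus products:
= [6·(-94.0) + 8·(-68.3)] − [1·(-372.8) + 1·(-687.7)]
= -49.9 kcal/mol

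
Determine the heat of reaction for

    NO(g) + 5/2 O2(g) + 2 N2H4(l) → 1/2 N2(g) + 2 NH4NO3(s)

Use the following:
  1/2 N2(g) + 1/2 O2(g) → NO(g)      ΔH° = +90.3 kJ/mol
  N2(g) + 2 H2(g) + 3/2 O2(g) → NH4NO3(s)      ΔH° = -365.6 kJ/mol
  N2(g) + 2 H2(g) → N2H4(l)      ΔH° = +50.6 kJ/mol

ΔH° = -922.7 kJ/mol

equation 1 reversed: -90.3 kJ/mol
equation 2 × 2: (2)·(-365.6) = -731.2 kJ/mol
equation 3 reversed and × 2: (-2)·(+50.6) = -101.2 kJ/mol
Since enthalpy is a state function, ΔH° = (-90.3) + (-731.2) + (-101.2) = -922.7 kJ/mol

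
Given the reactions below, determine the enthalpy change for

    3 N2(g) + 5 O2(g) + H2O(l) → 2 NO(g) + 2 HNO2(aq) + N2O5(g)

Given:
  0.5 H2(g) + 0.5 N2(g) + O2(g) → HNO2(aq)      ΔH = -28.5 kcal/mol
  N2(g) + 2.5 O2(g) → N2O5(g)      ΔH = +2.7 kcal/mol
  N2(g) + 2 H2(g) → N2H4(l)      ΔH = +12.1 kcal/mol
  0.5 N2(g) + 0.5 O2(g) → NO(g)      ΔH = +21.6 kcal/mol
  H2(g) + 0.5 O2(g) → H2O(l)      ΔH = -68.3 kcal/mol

ΔH = 57.2 kcal/mol

equation 1 × 2 (scale by 2 for the 2 HNO2(aq)): (2)·(-28.5) = -57.0 kcal/mol
equation 2 as written (N2O5(g) already on the product side): +2.7 kcal/mol
equation 3: not needed (N2H4(l) appears nowhere else).
equation 4 × 2 (scale by 2 for the 2 NO(g)): (2)·(+21.6) = +43.2 kcal/mol
equation 5 reversed (reverse to put H2O(l) on the reactant side): +68.3 kcal/mol
By Hess's law, ΔH = (2)·(-28.5) + (1)·(+2.7) + (2)·(+21.6) + (-1)·(-68.3) = 57.2 kcal/mol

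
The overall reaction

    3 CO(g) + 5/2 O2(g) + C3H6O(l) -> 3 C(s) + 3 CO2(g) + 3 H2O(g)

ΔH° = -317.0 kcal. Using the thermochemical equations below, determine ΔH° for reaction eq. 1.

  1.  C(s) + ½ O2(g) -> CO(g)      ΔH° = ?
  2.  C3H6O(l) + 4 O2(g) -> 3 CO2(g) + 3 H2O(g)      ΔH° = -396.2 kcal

eq. 1 reversed and × 3 (CO(g) must end up as a reactant; scale by 3 for the 3 CO(g)): contributes −3·x
eq. 2 as written (C3H6O(l) already on the reactant side): -396.2 kcal
-317.0 = (-396.2) − 3·x
x = (-317.0 − (-396.2)) / (-3) = -26.4 kcal

ΔH° = -26.4 kcal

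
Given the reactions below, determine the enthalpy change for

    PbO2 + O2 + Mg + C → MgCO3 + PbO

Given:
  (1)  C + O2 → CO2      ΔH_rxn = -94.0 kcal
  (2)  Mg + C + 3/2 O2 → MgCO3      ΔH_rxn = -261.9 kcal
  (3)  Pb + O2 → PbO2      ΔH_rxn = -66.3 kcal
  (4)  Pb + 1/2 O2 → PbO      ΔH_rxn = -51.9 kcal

(1): not needed.
(2) as written: -261.9 kcal
(3) reversed: +66.3 kcal
(4) as written: -51.9 kcal
Summing the manipulated equations, ΔH_rxn = (-261.9) + (+66.3) + (-51.9) = -247.5 kcal

ΔH_rxn = -247.5 kcal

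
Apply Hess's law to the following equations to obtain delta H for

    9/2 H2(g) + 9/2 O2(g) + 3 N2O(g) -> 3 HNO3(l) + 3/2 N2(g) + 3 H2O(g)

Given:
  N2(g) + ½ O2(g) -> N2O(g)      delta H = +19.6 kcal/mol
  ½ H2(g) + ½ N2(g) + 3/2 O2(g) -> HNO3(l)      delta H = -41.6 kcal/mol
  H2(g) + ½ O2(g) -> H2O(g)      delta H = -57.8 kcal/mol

delta H = -357.0 kcal/mol

equation 1 reversed and × 3 (reverse to put N2O(g) on the reactant side; scale by 3 for the 3 N2O(g)): (-3)·(+19.6) = -58.8 kcal/mol
equation 2 × 3 (×3 to match 3 HNO3(l) in the target): (3)·(-41.6) = -124.8 kcal/mol
equation 3 × 3 (scale by 3 for the 3 H2O(g)): (3)·(-57.8) = -173.4 kcal/mol
Summing the manipulated equations, delta H = (-3)·(+19.6) + (3)·(-41.6) + (3)·(-57.8) = -357.0 kcal/mol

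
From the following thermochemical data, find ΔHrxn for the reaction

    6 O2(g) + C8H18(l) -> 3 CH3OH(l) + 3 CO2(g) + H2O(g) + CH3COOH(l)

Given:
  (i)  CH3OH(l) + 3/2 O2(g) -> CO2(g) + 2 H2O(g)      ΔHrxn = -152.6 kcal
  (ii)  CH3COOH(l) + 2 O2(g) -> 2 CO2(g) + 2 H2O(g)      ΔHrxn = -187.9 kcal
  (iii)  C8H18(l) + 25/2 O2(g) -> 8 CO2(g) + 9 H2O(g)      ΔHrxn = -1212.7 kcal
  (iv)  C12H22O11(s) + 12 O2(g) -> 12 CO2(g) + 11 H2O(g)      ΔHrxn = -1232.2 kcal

(i) reversed and × 3: (-3)·(-152.6) = +457.8 kcal
(ii) reversed: +187.9 kcal
(iii) as written: -1212.7 kcal
(iv): not needed.
ΔHrxn = (-3)·(-152.6) + (-1)·(-187.9) + (1)·(-1212.7) = -567.0 kcal

ΔHrxn = -567.0 kcal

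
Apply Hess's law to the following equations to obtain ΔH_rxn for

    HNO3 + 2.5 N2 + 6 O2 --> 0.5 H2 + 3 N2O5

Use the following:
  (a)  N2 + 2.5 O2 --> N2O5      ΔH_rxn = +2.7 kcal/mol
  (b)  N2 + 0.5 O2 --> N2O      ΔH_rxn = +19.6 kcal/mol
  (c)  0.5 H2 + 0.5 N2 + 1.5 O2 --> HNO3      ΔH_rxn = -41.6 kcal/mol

ΔH_rxn = 49.7 kcal/mol

(a) × 3 (×3 to match 3 N2O5 in the target): (3)·(+2.7) = +8.1 kcal/mol
(b): not needed (N2O appears nowhere else).
(c) reversed (reverse to put HNO3 on the reactant side): +41.6 kcal/mol
ΔH_rxn = (3)·(+2.7) + (-1)·(-41.6) = 49.7 kcal/mol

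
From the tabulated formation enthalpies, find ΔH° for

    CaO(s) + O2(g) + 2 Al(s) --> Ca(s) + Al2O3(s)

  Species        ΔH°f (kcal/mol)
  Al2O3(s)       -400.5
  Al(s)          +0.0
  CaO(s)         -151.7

Products: 1·(+0.0) + 1·(-400.5) = -400.5
Reactants: 1·(-151.7) + 1·(+0.0) + 2·(+0.0) = -151.7
ΔH° = (-400.5) − (-151.7) = -248.8 kcal/mol

ΔH° = -248.8 kcal/mol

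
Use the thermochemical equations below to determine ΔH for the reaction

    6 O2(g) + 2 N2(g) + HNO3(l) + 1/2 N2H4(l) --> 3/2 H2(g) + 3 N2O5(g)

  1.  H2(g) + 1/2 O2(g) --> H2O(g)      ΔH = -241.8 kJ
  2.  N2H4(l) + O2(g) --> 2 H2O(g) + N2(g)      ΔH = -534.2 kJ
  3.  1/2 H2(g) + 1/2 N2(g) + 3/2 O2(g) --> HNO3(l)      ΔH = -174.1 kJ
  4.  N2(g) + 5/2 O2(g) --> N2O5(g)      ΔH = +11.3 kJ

ΔH = 182.7 kJ

eq. 1 reversed: +241.8 kJ
eq. 2 × 1/2: (1/2)·(-534.2) = -267.1 kJ
eq. 3 reversed: +174.1 kJ
eq. 4 × 3: (3)·(+11.3) = +33.9 kJ
ΔH = (-1)·(-241.8) + (1/2)·(-534.2) + (-1)·(-174.1) + (3)·(+11.3) = 182.7 kJ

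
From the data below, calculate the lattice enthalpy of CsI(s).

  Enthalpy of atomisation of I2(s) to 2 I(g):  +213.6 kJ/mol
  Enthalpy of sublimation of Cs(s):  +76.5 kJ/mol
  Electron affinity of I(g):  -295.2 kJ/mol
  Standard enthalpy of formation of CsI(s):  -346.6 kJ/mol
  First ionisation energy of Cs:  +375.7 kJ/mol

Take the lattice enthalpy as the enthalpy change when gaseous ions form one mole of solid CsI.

ΔHf° = 1·ΔHsub + 1·(ΣIE) + 1/2·D(I2) + 1·EA + U
-346.6 = 1·(+76.5) + 1·(+375.7) + 1/2·(+213.6) + 1·(-295.2) + U
U = -346.6 − (+263.8) = -610.4 kJ/mol

U = -610.4 kJ/mol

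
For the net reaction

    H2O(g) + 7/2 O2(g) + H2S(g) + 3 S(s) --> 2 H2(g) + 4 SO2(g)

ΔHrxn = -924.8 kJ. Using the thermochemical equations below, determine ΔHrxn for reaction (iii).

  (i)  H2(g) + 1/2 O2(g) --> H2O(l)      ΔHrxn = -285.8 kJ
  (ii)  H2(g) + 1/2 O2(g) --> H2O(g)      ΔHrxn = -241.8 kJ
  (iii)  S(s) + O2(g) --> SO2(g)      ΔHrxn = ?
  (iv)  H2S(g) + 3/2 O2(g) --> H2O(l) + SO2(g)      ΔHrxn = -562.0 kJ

ΔHrxn = -296.8 kJ

(i) reversed: +285.8 kJ
(ii) reversed: +241.8 kJ
(iii) × 3: contributes 3·x
(iv) as written: -562.0 kJ
-924.8 = (+285.8) + (+241.8) + (-562.0) + 3·x
x = (-924.8 − (-34.4)) / (3) = -296.8 kJ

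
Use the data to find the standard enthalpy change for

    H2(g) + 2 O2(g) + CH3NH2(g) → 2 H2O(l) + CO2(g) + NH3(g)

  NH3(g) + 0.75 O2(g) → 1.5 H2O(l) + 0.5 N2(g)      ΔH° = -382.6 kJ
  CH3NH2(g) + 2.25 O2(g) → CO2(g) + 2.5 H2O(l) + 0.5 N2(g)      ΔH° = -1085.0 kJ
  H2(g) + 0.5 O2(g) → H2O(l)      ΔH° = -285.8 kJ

equation 1 reversed (NH3(g) must end up as a product): +382.6 kJ
equation 2 as written (CH3NH2(g) already on the reactant side): -1085.0 kJ
equation 3 as written (H2(g) already on the reactant side): -285.8 kJ
ΔH° = (+382.6) + (-1085.0) + (-285.8) = -988.2 kJ

ΔH° = -988.2 kJ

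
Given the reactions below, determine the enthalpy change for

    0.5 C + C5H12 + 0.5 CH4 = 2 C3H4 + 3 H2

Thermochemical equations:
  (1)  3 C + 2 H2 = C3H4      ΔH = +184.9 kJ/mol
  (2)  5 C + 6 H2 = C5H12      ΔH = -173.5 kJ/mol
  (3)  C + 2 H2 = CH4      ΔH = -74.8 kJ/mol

ΔH = 580.7 kJ/mol

(1) × 2 (scale by 2 for the 2 C3H4): (2)·(+184.9) = +369.8 kJ/mol
(2) reversed (C5H12 must end up as a reactant): +173.5 kJ/mol
(3) reversed and × 1/2 (reverse to put CH4 on the reactant side; ×1/2 to match 1/2 CH4 in the target): (-1/2)·(-74.8) = +37.4 kJ/mol
Summing the manipulated equations, ΔH = (+369.8) + (+173.5) + (+37.4) = 580.7 kJ/mol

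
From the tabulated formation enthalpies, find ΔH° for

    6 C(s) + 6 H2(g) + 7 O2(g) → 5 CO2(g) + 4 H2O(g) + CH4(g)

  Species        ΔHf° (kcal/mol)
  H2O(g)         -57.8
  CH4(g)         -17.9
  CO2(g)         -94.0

ΔH°rxn = Σ nΔHf°(products) − Σ nΔHf°(reactants).
Products: 5·(-94.0) + 4·(-57.8) + 1·(-17.9) = -719.1
Reactants: 6·(+0.0) + 6·(+0.0) + 7·(+0.0) = +0.0
ΔH° = (-719.1) − (+0.0) = -719.1 kcal/mol

ΔH° = -719.1 kcal/mol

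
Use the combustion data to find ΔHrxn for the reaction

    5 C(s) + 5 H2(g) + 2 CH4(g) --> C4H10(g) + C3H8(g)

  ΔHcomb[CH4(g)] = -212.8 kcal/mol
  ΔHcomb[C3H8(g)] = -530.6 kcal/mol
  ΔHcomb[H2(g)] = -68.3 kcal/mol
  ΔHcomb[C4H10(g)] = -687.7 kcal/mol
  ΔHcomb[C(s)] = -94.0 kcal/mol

ΔHrxn = -18.8 kcal/mol

Using ΔH = Σ nΔHc°(reactants) − Σ nΔHc°(products):
= [5·(-94.0) + 5·(-68.3) + 2·(-212.8)] − [1·(-687.7) + 1·(-530.6)]
= -18.8 kcal/mol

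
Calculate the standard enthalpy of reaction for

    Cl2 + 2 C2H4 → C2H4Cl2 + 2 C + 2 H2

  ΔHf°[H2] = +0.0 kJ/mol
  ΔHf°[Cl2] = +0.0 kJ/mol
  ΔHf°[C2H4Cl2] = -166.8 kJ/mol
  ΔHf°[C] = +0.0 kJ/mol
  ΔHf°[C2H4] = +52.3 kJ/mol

Products: 1·(-166.8) + 2·(+0.0) + 2·(+0.0) = -166.8
Reactants: 1·(+0.0) + 2·(+52.3) = +104.6
ΔH°rxn = (-166.8) − (+104.6) = -271.4 kJ/mol

ΔH°rxn = -271.4 kJ/mol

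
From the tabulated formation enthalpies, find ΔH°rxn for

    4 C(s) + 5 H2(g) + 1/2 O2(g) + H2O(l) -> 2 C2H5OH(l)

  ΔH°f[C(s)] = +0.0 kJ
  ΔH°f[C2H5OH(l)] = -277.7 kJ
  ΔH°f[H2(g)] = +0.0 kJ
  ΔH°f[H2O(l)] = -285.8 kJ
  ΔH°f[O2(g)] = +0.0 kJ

Products: 2·(-277.7) = -555.4
Reactants: 4·(+0.0) + 5·(+0.0) + 1/2·(+0.0) + 1·(-285.8) = -285.8
ΔH°rxn = (-555.4) − (-285.8) = -269.6 kJ

ΔH°rxn = -269.6 kJ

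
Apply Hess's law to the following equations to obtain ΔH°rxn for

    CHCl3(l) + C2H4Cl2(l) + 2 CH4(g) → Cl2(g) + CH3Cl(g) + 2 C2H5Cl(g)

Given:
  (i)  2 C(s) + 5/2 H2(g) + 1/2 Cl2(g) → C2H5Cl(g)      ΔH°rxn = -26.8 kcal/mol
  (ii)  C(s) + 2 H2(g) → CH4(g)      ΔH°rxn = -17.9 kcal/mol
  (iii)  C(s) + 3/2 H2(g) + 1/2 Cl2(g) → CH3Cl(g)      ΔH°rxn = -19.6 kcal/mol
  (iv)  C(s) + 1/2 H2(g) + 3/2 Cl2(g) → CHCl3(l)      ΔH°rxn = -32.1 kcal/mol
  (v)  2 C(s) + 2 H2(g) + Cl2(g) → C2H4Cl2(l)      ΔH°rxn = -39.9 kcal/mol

(i) × 2 (scale by 2 for the 2 C2H5Cl(g)): (2)·(-26.8) = -53.6 kcal/mol
(ii) reversed and × 2 (reverse to put CH4(g) on the reactant side; ×2 to match 2 CH4(g) in the target): (-2)·(-17.9) = +35.8 kcal/mol
(iii) as written (CH3Cl(g) already on the product side): -19.6 kcal/mol
(iv) reversed (reverse to put CHCl3(l) on the reactant side): +32.1 kcal/mol
(v) reversed (reverse to put C2H4Cl2(l) on the reactant side): +39.9 kcal/mol
ΔH°rxn = (2)·(-26.8) + (-2)·(-17.9) + (1)·(-19.6) + (-1)·(-32.1) + (-1)·(-39.9) = 34.6 kcal/mol

ΔH°rxn = 34.6 kcal/mol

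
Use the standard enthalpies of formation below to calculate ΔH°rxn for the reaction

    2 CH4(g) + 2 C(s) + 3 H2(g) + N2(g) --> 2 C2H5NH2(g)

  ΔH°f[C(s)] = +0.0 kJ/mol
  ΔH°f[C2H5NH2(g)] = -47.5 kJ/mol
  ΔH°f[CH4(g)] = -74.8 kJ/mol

Products: 2·(-47.5) = -95.0
Reactants: 2·(-74.8) + 2·(+0.0) + 3·(+0.0) + 1·(+0.0) = -149.6
ΔH°rxn = (-95.0) − (-149.6) = 54.6 kJ/mol

ΔH°rxn = 54.6 kJ/mol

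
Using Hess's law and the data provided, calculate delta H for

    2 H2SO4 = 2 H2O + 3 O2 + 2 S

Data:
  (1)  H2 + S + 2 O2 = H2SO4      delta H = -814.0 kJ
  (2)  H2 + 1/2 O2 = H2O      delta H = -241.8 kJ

delta H = 1144.4 kJ

(1) reversed and × 2: (-2)·(-814.0) = +1628.0 kJ
(2) × 2: (2)·(-241.8) = -483.6 kJ
By Hess's law, delta H = (+1628.0) + (-483.6) = 1144.4 kJ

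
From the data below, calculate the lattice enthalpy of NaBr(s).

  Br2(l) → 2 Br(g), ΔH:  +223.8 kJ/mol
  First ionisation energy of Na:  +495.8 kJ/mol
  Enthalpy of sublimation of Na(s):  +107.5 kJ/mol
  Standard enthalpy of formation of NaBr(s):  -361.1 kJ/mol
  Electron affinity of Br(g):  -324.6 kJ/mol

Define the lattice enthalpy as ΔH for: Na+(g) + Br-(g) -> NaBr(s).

ΔHf° = 1·ΔHsub + 1·(ΣIE) + 1/2·D(Br2) + 1·EA + U
-361.1 = 1·(+107.5) + 1·(+495.8) + 1/2·(+223.8) + 1·(-324.6) + U
U = -361.1 − (+390.6) = -751.7 kJ/mol

U = -751.7 kJ/mol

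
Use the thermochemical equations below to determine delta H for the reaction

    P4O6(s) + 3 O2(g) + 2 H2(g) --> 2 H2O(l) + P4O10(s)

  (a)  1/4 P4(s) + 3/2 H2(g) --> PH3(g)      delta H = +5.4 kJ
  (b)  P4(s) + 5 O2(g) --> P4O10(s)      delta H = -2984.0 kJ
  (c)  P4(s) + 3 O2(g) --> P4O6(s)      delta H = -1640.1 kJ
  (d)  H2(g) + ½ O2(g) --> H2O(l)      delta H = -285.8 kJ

delta H = -1915.5 kJ

(a): not needed (PH3(g) appears nowhere else).
(b) as written (P4O10(s) already on the product side): -2984.0 kJ
(c) reversed (P4O6(s) must end up as a reactant): +1640.1 kJ
(d) × 2 (×2 to match 2 H2O(l) in the target): (2)·(-285.8) = -571.6 kJ
delta H = (1)·(-2984.0) + (-1)·(-1640.1) + (2)·(-285.8) = -1915.5 kJ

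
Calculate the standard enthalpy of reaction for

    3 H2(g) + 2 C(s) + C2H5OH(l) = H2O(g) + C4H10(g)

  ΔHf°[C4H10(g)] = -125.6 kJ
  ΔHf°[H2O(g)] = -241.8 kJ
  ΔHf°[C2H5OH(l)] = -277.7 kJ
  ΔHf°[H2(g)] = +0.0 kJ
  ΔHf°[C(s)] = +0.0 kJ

ΔH_rxn = -89.7 kJ

Products: 1·(-241.8) + 1·(-125.6) = -367.4
Reactants: 3·(+0.0) + 2·(+0.0) + 1·(-277.7) = -277.7
ΔH_rxn = (-367.4) − (-277.7) = -89.7 kJ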